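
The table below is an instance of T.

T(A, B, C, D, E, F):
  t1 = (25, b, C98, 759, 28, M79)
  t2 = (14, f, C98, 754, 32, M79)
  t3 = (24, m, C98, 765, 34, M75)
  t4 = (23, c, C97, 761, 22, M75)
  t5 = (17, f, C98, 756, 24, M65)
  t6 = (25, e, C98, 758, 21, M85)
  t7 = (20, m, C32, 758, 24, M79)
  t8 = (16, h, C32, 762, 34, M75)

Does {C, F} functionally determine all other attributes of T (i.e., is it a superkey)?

No

Rows 1 and 2 have the same {C, F} value (C=C98, F=M79) but are distinct tuples, so {C, F} does not determine every attribute — not a superkey.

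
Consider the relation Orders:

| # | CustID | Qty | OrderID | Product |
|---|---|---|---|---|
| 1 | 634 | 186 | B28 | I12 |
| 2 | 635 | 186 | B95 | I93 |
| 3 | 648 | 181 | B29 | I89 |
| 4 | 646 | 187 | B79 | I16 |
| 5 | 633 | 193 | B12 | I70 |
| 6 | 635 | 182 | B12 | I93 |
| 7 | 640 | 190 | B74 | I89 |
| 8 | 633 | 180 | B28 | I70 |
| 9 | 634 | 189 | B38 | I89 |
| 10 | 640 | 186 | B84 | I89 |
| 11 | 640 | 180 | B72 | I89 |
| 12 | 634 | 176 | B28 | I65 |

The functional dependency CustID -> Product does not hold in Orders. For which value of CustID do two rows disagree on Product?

CustID=634: rows 1, 9, 12 → Product takes values {I12, I89, I65} — violation
CustID=635: rows 2, 6 → Product = I93, I93 ✓
CustID=648: row 3 → Product = I89 ✓
CustID=646: row 4 → Product = I16 ✓
CustID=633: rows 5, 8 → Product = I70, I70 ✓
CustID=640: rows 7, 10, 11 → Product = I89, I89, I89 ✓
The only CustID value with inconsistent Product is CustID=634.

634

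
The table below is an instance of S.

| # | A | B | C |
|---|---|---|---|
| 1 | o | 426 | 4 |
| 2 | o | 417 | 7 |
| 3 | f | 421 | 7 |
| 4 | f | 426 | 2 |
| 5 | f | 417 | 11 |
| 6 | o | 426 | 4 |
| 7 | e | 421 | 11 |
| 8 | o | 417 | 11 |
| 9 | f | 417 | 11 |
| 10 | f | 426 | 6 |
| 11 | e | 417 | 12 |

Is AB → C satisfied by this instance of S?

No

(A=o, B=426): rows 1, 6 → C = 4, 4 ✓
(A=o, B=417): rows 2, 8 → C takes values {7, 11} — violation
(A=f, B=421): row 3 → C = 7 ✓
(A=f, B=426): rows 4, 10 → C takes values {2, 6} — violation
(A=f, B=417): rows 5, 9 → C = 11, 11 ✓
(A=e, B=421): row 7 → C = 11 ✓
(A=e, B=417): row 11 → C = 12 ✓
Two rows agree on AB but differ on C, so AB → C does not hold.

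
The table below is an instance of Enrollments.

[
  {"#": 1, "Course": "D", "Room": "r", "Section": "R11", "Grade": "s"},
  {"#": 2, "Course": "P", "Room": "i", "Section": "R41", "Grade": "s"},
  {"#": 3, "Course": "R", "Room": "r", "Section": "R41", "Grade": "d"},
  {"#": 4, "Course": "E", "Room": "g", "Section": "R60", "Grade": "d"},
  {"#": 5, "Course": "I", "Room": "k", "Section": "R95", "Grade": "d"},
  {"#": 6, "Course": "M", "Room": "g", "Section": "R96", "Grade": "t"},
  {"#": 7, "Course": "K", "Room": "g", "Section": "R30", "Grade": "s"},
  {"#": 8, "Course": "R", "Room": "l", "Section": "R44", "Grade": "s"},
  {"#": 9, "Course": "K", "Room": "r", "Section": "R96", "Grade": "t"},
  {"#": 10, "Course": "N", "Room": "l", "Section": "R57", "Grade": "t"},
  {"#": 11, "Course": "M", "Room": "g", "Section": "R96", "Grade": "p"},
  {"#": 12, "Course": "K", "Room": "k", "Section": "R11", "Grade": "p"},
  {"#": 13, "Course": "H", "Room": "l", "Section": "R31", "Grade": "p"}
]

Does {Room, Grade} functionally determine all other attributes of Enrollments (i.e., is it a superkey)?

All 13 rows have distinct {Room, Grade} values, so {Room, Grade} → (all attributes) holds and {Room, Grade} is a superkey.

Yes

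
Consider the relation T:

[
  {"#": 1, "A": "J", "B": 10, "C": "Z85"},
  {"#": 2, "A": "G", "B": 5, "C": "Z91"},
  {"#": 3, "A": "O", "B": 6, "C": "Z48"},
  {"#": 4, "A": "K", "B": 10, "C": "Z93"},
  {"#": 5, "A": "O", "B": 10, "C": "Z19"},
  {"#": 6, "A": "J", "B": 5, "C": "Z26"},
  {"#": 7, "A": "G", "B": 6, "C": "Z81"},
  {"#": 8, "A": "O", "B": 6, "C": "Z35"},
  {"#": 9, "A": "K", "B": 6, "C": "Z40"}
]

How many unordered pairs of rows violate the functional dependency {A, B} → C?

(A=O, B=6): violating pairs (3,8) — 1 pair.

1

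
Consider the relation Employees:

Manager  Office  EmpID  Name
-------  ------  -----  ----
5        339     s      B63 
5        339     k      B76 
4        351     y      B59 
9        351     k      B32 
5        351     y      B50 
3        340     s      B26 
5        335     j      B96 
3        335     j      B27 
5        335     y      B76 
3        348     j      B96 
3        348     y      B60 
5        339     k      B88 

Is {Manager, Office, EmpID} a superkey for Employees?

Two distinct rows share (Manager=5, Office=339, EmpID=k), so {Manager, Office, EmpID} does not determine every attribute — not a superkey.

No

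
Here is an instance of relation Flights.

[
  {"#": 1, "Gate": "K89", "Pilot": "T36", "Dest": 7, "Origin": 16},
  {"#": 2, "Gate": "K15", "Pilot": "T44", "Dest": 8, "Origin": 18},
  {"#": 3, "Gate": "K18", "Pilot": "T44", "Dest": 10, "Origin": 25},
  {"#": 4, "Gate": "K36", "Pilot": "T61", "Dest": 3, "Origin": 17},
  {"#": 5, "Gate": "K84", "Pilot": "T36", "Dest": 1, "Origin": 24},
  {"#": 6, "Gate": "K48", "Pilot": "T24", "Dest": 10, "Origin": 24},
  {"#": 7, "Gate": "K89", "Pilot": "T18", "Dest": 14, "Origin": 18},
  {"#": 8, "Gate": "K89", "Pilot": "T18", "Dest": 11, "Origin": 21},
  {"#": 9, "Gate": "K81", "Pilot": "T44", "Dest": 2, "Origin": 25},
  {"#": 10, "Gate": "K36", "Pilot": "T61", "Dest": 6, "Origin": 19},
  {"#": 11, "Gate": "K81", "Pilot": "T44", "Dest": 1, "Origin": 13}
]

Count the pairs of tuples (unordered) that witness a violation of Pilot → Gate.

Pilot=T36: violating pairs (1,5) — 1 pair.
Pilot=T44: violating pairs (2,3), (2,9), (2,11), (3,9), (3,11) — 5 pairs.
Pilot=T61: all 2 rows agree on Gate — 0 pairs.
Pilot=T18: all 2 rows agree on Gate — 0 pairs.

6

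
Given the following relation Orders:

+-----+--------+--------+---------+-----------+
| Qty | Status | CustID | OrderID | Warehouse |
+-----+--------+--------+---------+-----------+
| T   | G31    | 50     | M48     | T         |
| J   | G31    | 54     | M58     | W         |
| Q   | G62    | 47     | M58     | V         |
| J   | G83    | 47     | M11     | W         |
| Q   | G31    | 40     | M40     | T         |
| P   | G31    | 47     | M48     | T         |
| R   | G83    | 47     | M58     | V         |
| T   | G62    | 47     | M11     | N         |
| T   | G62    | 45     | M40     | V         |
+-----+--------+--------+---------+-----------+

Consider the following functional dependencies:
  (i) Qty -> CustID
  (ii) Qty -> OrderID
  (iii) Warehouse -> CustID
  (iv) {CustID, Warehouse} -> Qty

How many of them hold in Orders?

(i) Qty -> CustID: Qty=T: 3 rows → CustID takes values {50, 47, 45} — violation; Qty=J: 2 rows → CustID takes values {54, 47} — violation; Qty=Q: 2 rows → CustID takes values {47, 40} — violation — fails.
(ii) Qty -> OrderID: Qty=T: 3 rows → OrderID takes values {M48, M11, M40} — violation; Qty=J: 2 rows → OrderID takes values {M58, M11} — violation; Qty=Q: 2 rows → OrderID takes values {M58, M40} — violation — fails.
(iii) Warehouse -> CustID: Warehouse=T: 3 rows → CustID takes values {50, 40, 47} — violation; Warehouse=W: 2 rows → CustID takes values {54, 47} — violation; Warehouse=V: 3 rows → CustID takes values {47, 45} — violation — fails.
(iv) {CustID, Warehouse} -> Qty: (CustID=47, Warehouse=V): 2 rows → Qty takes values {Q, R} — violation — fails.
None of the 4 dependencies hold.

0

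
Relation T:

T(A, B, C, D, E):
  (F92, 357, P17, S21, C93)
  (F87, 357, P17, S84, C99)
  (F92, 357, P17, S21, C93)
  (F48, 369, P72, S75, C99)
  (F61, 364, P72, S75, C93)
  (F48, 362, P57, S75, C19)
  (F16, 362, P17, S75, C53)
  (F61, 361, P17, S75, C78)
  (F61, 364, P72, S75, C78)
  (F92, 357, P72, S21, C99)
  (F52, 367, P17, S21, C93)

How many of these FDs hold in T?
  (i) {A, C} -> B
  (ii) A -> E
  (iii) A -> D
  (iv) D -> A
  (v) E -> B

2

(i) {A, C} -> B: every LHS value maps to a single RHS value — holds.
(ii) A -> E: A=F92: 3 rows → E takes values {C93, C99} — violation; A=F48: 2 rows → E takes values {C99, C19} — violation; A=F61: 3 rows → E takes values {C93, C78} — violation — fails.
(iii) A -> D: every LHS value maps to a single RHS value — holds.
(iv) D -> A: D=S21: 4 rows → A takes values {F92, F52} — violation; D=S75: 6 rows → A takes values {F48, F61, F16} — violation — fails.
(v) E -> B: E=C93: 4 rows → B takes values {357, 364, 367} — violation; E=C99: 3 rows → B takes values {357, 369} — violation; E=C78: 2 rows → B takes values {361, 364} — violation — fails.
2 of the 5 dependencies hold.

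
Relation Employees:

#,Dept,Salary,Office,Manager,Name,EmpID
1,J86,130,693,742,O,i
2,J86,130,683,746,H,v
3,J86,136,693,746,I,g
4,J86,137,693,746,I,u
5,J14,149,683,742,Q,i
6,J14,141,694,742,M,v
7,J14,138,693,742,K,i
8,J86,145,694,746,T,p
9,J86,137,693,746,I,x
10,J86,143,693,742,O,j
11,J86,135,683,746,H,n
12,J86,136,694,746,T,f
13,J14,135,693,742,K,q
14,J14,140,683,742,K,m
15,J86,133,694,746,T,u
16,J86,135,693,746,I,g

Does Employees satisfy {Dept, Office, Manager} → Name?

No

(Dept=J86, Office=693, Manager=742): rows 1, 10 → Name = O, O ✓
(Dept=J86, Office=683, Manager=746): rows 2, 11 → Name = H, H ✓
(Dept=J86, Office=693, Manager=746): rows 3, 4, 9, 16 → Name = I, I, I, I ✓
(Dept=J14, Office=683, Manager=742): rows 5, 14 → Name takes values {Q, K} — violation
(Dept=J14, Office=694, Manager=742): row 6 → Name = M ✓
(Dept=J14, Office=693, Manager=742): rows 7, 13 → Name = K, K ✓
(Dept=J86, Office=694, Manager=746): rows 8, 12, 15 → Name = T, T, T ✓
Two rows agree on {Dept, Office, Manager} but differ on Name, so {Dept, Office, Manager} → Name does not hold.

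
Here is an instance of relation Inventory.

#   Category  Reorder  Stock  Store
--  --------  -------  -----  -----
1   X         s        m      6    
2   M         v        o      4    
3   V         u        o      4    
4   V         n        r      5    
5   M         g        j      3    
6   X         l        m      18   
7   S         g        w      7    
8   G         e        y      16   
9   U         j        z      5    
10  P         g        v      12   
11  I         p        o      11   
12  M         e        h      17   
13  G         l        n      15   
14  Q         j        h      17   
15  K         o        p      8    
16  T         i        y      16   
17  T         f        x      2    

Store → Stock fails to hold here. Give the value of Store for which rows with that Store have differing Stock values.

Store=6: row 1 → Stock = m ✓
Store=4: rows 2, 3 → Stock = o, o ✓
Store=5: rows 4, 9 → Stock takes values {r, z} — violation
Store=3: row 5 → Stock = j ✓
Store=18: row 6 → Stock = m ✓
Store=7: row 7 → Stock = w ✓
Store=16: rows 8, 16 → Stock = y, y ✓
Store=12: row 10 → Stock = v ✓
Store=11: row 11 → Stock = o ✓
Store=17: rows 12, 14 → Stock = h, h ✓
Store=15: row 13 → Stock = n ✓
Store=8: row 15 → Stock = p ✓
Store=2: row 17 → Stock = x ✓
The only Store value with inconsistent Stock is Store=5.

5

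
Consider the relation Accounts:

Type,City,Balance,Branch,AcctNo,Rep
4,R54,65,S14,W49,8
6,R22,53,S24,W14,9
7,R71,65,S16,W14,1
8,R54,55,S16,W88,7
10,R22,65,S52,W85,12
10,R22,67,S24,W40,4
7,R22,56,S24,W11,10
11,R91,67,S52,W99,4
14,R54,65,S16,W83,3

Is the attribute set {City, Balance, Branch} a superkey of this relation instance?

All 9 rows have distinct {City, Balance, Branch} values, so {City, Balance, Branch} → (all attributes) holds and {City, Balance, Branch} is a superkey.

Yes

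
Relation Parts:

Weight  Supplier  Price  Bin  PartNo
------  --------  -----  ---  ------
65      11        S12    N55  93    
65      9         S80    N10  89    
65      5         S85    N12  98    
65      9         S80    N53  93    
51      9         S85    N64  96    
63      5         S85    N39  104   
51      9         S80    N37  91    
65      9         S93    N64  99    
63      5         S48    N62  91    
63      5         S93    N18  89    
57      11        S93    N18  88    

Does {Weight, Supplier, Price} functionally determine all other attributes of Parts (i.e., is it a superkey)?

Two distinct rows share (Weight=65, Supplier=9, Price=S80), so {Weight, Supplier, Price} does not determine every attribute — not a superkey.

No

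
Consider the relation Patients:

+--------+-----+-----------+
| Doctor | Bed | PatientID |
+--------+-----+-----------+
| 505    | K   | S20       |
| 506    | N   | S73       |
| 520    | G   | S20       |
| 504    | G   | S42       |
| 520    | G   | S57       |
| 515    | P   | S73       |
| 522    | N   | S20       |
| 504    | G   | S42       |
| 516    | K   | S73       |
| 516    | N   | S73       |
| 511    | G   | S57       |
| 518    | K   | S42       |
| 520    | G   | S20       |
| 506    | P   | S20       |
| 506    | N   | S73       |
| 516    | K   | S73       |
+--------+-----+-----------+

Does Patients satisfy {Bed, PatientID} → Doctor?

(Bed=K, PatientID=S20): 1 row → Doctor = 505 ✓
(Bed=N, PatientID=S73): 3 rows → Doctor takes values {506, 516} — violation
(Bed=G, PatientID=S20): 2 rows → Doctor = 520, 520 ✓
(Bed=G, PatientID=S42): 2 rows → Doctor = 504, 504 ✓
(Bed=G, PatientID=S57): 2 rows → Doctor takes values {520, 511} — violation
(Bed=P, PatientID=S73): 1 row → Doctor = 515 ✓
(Bed=N, PatientID=S20): 1 row → Doctor = 522 ✓
(Bed=K, PatientID=S73): 2 rows → Doctor = 516, 516 ✓
(Bed=K, PatientID=S42): 1 row → Doctor = 518 ✓
(Bed=P, PatientID=S20): 1 row → Doctor = 506 ✓
Two rows agree on {Bed, PatientID} but differ on Doctor, so {Bed, PatientID} → Doctor does not hold.

No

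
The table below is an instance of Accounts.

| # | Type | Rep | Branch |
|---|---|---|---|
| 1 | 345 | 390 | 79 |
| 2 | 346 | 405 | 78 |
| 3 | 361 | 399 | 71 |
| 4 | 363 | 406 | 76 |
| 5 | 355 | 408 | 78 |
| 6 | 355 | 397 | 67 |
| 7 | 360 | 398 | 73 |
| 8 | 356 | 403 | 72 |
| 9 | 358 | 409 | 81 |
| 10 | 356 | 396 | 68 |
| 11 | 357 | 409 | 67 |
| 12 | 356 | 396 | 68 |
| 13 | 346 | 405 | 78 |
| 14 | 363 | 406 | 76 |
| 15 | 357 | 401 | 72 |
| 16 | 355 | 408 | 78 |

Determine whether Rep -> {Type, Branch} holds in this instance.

Rep=390: row 1 → {Type,Branch} = (345, 79) ✓
Rep=405: rows 2, 13 → {Type,Branch} = (346, 78), (346, 78) ✓
Rep=399: row 3 → {Type,Branch} = (361, 71) ✓
Rep=406: rows 4, 14 → {Type,Branch} = (363, 76), (363, 76) ✓
Rep=408: rows 5, 16 → {Type,Branch} = (355, 78), (355, 78) ✓
Rep=397: row 6 → {Type,Branch} = (355, 67) ✓
Rep=398: row 7 → {Type,Branch} = (360, 73) ✓
Rep=403: row 8 → {Type,Branch} = (356, 72) ✓
Rep=409: rows 9, 11 → {Type,Branch} takes values {(358, 81), (357, 67)} — violation
Rep=396: rows 10, 12 → {Type,Branch} = (356, 68), (356, 68) ✓
Rep=401: row 15 → {Type,Branch} = (357, 72) ✓
Two rows agree on Rep but differ on {Type, Branch}, so Rep -> {Type, Branch} does not hold.

No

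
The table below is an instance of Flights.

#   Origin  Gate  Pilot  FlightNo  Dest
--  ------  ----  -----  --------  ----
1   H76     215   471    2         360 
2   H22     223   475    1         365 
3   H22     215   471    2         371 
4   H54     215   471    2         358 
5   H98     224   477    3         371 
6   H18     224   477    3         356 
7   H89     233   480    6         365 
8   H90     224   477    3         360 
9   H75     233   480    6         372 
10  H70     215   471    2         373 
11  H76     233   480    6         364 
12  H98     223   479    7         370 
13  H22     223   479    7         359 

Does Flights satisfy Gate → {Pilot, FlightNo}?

No

Gate=215: rows 1, 3, 4, 10 → {Pilot,FlightNo} = (471, 2), (471, 2), (471, 2), (471, 2) ✓
Gate=223: rows 2, 12, 13 → {Pilot,FlightNo} takes values {(475, 1), (479, 7)} — violation
Gate=224: rows 5, 6, 8 → {Pilot,FlightNo} = (477, 3), (477, 3), (477, 3) ✓
Gate=233: rows 7, 9, 11 → {Pilot,FlightNo} = (480, 6), (480, 6), (480, 6) ✓
Two rows agree on Gate but differ on {Pilot, FlightNo}, so Gate → {Pilot, FlightNo} does not hold.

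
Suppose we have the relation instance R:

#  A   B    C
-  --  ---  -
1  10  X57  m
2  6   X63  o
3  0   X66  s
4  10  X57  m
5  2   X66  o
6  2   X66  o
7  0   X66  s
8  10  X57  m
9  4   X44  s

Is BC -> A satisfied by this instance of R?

(B=X57, C=m): rows 1, 4, 8 → A = 10, 10, 10 ✓
(B=X63, C=o): row 2 → A = 6 ✓
(B=X66, C=s): rows 3, 7 → A = 0, 0 ✓
(B=X66, C=o): rows 5, 6 → A = 2, 2 ✓
(B=X44, C=s): row 9 → A = 4 ✓
Every BC value is associated with a single A value, so BC -> A holds.

Yes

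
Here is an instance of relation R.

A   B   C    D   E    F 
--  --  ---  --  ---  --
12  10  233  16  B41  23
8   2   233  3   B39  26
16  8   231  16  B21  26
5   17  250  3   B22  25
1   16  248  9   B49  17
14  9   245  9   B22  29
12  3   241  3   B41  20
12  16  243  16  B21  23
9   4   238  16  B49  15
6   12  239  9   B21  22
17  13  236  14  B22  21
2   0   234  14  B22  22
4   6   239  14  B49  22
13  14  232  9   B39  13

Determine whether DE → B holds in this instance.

No

(D=16, E=B41): 1 row → B = 10 ✓
(D=3, E=B39): 1 row → B = 2 ✓
(D=16, E=B21): 2 rows → B takes values {8, 16} — violation
(D=3, E=B22): 1 row → B = 17 ✓
(D=9, E=B49): 1 row → B = 16 ✓
(D=9, E=B22): 1 row → B = 9 ✓
(D=3, E=B41): 1 row → B = 3 ✓
(D=16, E=B49): 1 row → B = 4 ✓
(D=9, E=B21): 1 row → B = 12 ✓
(D=14, E=B22): 2 rows → B takes values {13, 0} — violation
(D=14, E=B49): 1 row → B = 6 ✓
(D=9, E=B39): 1 row → B = 14 ✓
Two rows agree on DE but differ on B, so DE → B does not hold.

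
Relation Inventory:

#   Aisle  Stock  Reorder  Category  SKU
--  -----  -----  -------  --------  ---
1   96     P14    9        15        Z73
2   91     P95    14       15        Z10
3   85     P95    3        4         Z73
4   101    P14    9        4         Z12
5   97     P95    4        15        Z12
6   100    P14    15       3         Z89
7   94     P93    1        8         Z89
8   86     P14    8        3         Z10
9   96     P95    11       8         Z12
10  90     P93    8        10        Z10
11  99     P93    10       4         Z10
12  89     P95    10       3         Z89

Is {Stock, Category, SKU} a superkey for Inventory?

Yes

All 12 rows have distinct {Stock, Category, SKU} values, so {Stock, Category, SKU} → (all attributes) holds and {Stock, Category, SKU} is a superkey.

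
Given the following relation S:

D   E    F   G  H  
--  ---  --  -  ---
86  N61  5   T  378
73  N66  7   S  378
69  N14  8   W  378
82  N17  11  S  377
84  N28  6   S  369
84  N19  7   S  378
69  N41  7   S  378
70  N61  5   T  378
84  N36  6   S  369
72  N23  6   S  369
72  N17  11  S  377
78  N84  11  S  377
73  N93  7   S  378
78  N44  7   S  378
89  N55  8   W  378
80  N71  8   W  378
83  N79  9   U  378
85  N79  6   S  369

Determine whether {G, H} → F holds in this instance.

Yes

(G=T, H=378): 2 rows → F = 5, 5 ✓
(G=S, H=378): 5 rows → F = 7, 7, 7, 7, 7 ✓
(G=W, H=378): 3 rows → F = 8, 8, 8 ✓
(G=S, H=377): 3 rows → F = 11, 11, 11 ✓
(G=S, H=369): 4 rows → F = 6, 6, 6, 6 ✓
(G=U, H=378): 1 row → F = 9 ✓
Every {G, H} value is associated with a single F value, so {G, H} → F holds.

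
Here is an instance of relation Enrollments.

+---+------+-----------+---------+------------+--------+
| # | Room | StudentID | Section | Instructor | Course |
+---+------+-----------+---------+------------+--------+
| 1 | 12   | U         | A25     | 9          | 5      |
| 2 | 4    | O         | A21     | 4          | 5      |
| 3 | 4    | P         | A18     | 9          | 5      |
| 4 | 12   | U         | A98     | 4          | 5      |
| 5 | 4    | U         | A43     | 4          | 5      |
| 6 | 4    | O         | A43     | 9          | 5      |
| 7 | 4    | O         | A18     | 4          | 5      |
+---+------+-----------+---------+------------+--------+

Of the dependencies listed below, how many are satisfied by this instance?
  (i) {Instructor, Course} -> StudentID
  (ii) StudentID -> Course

(i) {Instructor, Course} -> StudentID: (Instructor=9, Course=5): rows 1, 3, 6 → StudentID takes values {U, P, O} — violation; (Instructor=4, Course=5): rows 2, 4, 5, 7 → StudentID takes values {O, U} — violation — fails.
(ii) StudentID -> Course: every LHS value maps to a single RHS value — holds.
1 of the 2 dependencies holds.

1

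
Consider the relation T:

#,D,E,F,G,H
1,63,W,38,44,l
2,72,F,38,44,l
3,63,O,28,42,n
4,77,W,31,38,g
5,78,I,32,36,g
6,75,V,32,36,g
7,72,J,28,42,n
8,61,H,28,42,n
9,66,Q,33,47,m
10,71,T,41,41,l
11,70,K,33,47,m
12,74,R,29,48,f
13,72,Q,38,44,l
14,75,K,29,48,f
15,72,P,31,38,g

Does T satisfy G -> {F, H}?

G=44: rows 1, 2, 13 → {F,H} = (38, l), (38, l), (38, l) ✓
G=42: rows 3, 7, 8 → {F,H} = (28, n), (28, n), (28, n) ✓
G=38: rows 4, 15 → {F,H} = (31, g), (31, g) ✓
G=36: rows 5, 6 → {F,H} = (32, g), (32, g) ✓
G=47: rows 9, 11 → {F,H} = (33, m), (33, m) ✓
G=41: row 10 → {F,H} = (41, l) ✓
G=48: rows 12, 14 → {F,H} = (29, f), (29, f) ✓
Every G value is associated with a single {F, H} value, so G -> {F, H} holds.

Yes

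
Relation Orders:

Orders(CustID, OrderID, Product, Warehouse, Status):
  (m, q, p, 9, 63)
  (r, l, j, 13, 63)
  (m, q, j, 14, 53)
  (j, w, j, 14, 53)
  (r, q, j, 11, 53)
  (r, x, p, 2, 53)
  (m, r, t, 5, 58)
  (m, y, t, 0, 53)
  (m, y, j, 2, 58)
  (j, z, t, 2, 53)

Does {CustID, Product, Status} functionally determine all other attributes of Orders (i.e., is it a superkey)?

Yes

All 10 rows have distinct {CustID, Product, Status} values, so {CustID, Product, Status} → (all attributes) holds and {CustID, Product, Status} is a superkey.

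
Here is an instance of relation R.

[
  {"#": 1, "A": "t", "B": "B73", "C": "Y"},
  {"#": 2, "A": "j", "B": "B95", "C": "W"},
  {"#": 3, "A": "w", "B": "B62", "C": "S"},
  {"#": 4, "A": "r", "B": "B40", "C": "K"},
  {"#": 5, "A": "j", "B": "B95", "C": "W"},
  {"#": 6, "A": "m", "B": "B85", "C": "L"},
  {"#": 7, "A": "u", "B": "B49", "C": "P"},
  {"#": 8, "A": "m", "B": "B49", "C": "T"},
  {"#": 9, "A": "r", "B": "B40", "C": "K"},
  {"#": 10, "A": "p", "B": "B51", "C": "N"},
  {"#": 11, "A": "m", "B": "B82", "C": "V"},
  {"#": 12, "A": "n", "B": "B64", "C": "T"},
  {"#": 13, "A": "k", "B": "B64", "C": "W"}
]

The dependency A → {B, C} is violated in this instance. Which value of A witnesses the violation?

m

A=t: row 1 → {B,C} = (B73, Y) ✓
A=j: rows 2, 5 → {B,C} = (B95, W), (B95, W) ✓
A=w: row 3 → {B,C} = (B62, S) ✓
A=r: rows 4, 9 → {B,C} = (B40, K), (B40, K) ✓
A=m: rows 6, 8, 11 → {B,C} takes values {(B85, L), (B49, T), (B82, V)} — violation
A=u: row 7 → {B,C} = (B49, P) ✓
A=p: row 10 → {B,C} = (B51, N) ✓
A=n: row 12 → {B,C} = (B64, T) ✓
A=k: row 13 → {B,C} = (B64, W) ✓
The only A value with inconsistent RHS is A=m.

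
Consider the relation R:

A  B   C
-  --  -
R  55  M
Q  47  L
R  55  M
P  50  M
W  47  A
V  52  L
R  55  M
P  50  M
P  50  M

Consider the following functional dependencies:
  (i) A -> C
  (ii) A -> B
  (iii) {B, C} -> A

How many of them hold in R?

3

(i) A -> C: every LHS value maps to a single RHS value — holds.
(ii) A -> B: every LHS value maps to a single RHS value — holds.
(iii) {B, C} -> A: every LHS value maps to a single RHS value — holds.
3 of the 3 dependencies hold.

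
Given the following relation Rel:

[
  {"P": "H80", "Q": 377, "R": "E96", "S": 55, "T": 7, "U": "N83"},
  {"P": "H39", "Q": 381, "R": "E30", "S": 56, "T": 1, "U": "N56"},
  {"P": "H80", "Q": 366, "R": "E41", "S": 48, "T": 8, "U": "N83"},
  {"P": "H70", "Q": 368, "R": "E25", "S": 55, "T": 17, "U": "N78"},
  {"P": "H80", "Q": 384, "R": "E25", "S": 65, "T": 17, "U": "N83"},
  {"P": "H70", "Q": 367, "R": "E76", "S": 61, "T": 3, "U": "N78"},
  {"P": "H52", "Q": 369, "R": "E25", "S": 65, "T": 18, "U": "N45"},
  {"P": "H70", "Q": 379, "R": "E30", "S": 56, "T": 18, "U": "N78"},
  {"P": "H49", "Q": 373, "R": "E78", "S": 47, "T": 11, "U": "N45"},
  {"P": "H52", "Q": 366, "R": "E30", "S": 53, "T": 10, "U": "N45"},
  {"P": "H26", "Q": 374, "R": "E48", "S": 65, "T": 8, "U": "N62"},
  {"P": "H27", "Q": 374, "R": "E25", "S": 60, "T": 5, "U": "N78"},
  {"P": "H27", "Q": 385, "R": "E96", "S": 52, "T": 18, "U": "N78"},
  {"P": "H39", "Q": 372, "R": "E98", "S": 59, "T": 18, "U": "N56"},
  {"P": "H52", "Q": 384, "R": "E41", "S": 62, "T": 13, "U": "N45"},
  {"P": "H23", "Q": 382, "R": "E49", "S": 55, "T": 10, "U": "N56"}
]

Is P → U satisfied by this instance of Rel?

Yes

P=H80: 3 rows → U = N83, N83, N83 ✓
P=H39: 2 rows → U = N56, N56 ✓
P=H70: 3 rows → U = N78, N78, N78 ✓
P=H52: 3 rows → U = N45, N45, N45 ✓
P=H49: 1 row → U = N45 ✓
P=H26: 1 row → U = N62 ✓
P=H27: 2 rows → U = N78, N78 ✓
P=H23: 1 row → U = N56 ✓
Every P value is associated with a single U value, so P → U holds.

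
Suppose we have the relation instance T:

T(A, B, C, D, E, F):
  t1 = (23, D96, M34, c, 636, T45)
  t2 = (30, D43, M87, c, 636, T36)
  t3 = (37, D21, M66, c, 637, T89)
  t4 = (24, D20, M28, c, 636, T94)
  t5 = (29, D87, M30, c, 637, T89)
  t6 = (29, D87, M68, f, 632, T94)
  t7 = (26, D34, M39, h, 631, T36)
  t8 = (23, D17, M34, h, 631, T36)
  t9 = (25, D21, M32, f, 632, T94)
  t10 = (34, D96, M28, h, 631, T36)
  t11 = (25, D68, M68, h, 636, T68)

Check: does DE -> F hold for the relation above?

No

(D=c, E=636): rows 1, 2, 4 → F takes values {T45, T36, T94} — violation
(D=c, E=637): rows 3, 5 → F = T89, T89 ✓
(D=f, E=632): rows 6, 9 → F = T94, T94 ✓
(D=h, E=631): rows 7, 8, 10 → F = T36, T36, T36 ✓
(D=h, E=636): row 11 → F = T68 ✓
Two rows agree on DE but differ on F, so DE -> F does not hold.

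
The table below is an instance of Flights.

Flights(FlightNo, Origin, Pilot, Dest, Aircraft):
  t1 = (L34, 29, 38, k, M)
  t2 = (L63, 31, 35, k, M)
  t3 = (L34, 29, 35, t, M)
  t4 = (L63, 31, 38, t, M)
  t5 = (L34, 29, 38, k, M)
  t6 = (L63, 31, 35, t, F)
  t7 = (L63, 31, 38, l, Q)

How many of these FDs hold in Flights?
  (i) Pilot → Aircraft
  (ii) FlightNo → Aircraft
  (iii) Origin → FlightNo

1

(i) Pilot → Aircraft: Pilot=38: rows 1, 4, 5, 7 → Aircraft takes values {M, Q} — violation; Pilot=35: rows 2, 3, 6 → Aircraft takes values {M, F} — violation — fails.
(ii) FlightNo → Aircraft: FlightNo=L63: rows 2, 4, 6, 7 → Aircraft takes values {M, F, Q} — violation — fails.
(iii) Origin → FlightNo: every LHS value maps to a single RHS value — holds.
1 of the 3 dependencies holds.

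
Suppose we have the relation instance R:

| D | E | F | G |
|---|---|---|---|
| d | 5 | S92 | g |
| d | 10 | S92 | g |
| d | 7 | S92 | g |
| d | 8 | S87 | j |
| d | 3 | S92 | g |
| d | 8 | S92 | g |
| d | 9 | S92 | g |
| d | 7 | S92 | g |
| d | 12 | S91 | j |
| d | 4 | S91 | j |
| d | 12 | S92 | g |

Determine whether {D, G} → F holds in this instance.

(D=d, G=g): 8 rows → F = S92, S92, S92, S92, S92, S92, S92, S92 ✓
(D=d, G=j): 3 rows → F takes values {S87, S91} — violation
Two rows agree on {D, G} but differ on F, so {D, G} → F does not hold.

No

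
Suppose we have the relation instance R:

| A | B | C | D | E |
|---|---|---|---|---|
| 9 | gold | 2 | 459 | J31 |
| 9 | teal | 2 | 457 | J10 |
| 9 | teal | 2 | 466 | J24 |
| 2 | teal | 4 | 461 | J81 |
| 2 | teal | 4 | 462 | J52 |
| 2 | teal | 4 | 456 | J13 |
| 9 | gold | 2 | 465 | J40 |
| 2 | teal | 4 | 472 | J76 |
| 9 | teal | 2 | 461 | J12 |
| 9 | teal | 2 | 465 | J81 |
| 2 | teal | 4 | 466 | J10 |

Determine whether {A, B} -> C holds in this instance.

Yes

(A=9, B=gold): 2 rows → C = 2, 2 ✓
(A=9, B=teal): 4 rows → C = 2, 2, 2, 2 ✓
(A=2, B=teal): 5 rows → C = 4, 4, 4, 4, 4 ✓
Every {A, B} value is associated with a single C value, so {A, B} -> C holds.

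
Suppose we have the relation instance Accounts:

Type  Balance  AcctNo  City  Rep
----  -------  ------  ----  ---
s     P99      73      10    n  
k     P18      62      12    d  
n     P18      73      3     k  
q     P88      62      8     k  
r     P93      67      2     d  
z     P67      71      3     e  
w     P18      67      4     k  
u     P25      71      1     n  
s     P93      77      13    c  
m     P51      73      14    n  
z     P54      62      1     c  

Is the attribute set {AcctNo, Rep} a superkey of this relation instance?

Two distinct rows share (AcctNo=73, Rep=n), so {AcctNo, Rep} does not determine every attribute — not a superkey.

No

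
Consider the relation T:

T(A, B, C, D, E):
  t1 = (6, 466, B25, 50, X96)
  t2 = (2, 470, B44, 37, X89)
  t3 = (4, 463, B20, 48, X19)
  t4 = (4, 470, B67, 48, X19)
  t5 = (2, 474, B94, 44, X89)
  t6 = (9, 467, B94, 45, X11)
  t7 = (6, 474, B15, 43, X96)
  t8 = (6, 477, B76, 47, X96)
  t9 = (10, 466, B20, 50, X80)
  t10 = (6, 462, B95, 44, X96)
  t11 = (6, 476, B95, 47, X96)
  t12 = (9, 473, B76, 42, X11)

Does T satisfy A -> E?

Yes

A=6: rows 1, 7, 8, 10, 11 → E = X96, X96, X96, X96, X96 ✓
A=2: rows 2, 5 → E = X89, X89 ✓
A=4: rows 3, 4 → E = X19, X19 ✓
A=9: rows 6, 12 → E = X11, X11 ✓
A=10: row 9 → E = X80 ✓
Every A value is associated with a single E value, so A -> E holds.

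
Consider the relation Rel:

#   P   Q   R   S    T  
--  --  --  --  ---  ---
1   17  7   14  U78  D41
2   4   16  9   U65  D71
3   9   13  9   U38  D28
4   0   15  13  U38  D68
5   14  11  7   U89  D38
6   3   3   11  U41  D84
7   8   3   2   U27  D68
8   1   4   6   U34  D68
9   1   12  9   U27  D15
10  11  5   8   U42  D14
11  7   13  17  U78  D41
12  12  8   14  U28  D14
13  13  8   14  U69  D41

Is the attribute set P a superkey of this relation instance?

No

Rows 8 and 9 have the same P value P=1 but are distinct tuples, so P does not determine every attribute — not a superkey.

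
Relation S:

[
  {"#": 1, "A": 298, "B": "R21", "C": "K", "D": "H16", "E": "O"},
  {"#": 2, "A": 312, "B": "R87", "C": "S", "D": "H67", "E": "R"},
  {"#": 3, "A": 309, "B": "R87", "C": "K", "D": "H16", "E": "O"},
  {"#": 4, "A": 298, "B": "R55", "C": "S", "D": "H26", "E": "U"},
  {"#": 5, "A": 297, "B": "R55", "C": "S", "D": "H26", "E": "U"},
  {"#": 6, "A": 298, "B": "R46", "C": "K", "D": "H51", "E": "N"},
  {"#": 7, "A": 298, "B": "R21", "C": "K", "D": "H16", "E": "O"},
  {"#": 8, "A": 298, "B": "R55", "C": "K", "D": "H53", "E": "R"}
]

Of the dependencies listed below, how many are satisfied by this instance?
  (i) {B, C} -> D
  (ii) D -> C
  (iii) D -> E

(i) {B, C} -> D: every LHS value maps to a single RHS value — holds.
(ii) D -> C: every LHS value maps to a single RHS value — holds.
(iii) D -> E: every LHS value maps to a single RHS value — holds.
3 of the 3 dependencies hold.

3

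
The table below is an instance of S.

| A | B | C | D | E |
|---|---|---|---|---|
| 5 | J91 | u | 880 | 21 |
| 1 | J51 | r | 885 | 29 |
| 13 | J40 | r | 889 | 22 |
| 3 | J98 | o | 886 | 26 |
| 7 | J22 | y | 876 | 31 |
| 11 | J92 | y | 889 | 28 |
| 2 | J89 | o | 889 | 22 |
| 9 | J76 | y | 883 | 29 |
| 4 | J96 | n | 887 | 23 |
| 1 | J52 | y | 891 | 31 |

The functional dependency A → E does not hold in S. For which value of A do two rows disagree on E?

A=5: 1 row → E = 21 ✓
A=1: 2 rows → E takes values {29, 31} — violation
A=13: 1 row → E = 22 ✓
A=3: 1 row → E = 26 ✓
A=7: 1 row → E = 31 ✓
A=11: 1 row → E = 28 ✓
A=2: 1 row → E = 22 ✓
A=9: 1 row → E = 29 ✓
A=4: 1 row → E = 23 ✓
The only A value with inconsistent E is A=1.

1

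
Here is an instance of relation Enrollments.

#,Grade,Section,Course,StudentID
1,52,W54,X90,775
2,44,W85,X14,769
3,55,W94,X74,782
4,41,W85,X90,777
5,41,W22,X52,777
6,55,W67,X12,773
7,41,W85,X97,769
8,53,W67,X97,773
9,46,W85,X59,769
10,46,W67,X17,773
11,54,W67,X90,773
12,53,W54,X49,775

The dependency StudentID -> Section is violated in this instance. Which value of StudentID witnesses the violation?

777

StudentID=775: rows 1, 12 → Section = W54, W54 ✓
StudentID=769: rows 2, 7, 9 → Section = W85, W85, W85 ✓
StudentID=782: row 3 → Section = W94 ✓
StudentID=777: rows 4, 5 → Section takes values {W85, W22} — violation
StudentID=773: rows 6, 8, 10, 11 → Section = W67, W67, W67, W67 ✓
The only StudentID value with inconsistent Section is StudentID=777.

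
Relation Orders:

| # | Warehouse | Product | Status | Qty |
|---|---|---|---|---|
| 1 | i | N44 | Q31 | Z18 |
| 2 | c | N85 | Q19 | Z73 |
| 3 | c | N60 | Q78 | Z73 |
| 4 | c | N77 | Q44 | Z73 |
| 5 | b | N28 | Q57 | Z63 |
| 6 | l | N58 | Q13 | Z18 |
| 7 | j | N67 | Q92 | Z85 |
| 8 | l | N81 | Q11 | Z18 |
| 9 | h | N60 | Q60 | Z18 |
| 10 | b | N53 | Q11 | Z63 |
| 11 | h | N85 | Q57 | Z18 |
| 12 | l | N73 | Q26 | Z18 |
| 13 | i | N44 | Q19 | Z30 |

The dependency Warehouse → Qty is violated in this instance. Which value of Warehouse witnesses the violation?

Warehouse=i: rows 1, 13 → Qty takes values {Z18, Z30} — violation
Warehouse=c: rows 2, 3, 4 → Qty = Z73, Z73, Z73 ✓
Warehouse=b: rows 5, 10 → Qty = Z63, Z63 ✓
Warehouse=l: rows 6, 8, 12 → Qty = Z18, Z18, Z18 ✓
Warehouse=j: row 7 → Qty = Z85 ✓
Warehouse=h: rows 9, 11 → Qty = Z18, Z18 ✓
The only Warehouse value with inconsistent Qty is Warehouse=i.

i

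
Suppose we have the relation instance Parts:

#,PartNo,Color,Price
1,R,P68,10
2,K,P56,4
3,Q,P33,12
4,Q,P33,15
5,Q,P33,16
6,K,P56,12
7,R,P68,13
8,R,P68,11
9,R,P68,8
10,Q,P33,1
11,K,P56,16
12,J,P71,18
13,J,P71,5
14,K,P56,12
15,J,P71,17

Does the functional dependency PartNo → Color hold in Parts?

PartNo=R: rows 1, 7, 8, 9 → Color = P68, P68, P68, P68 ✓
PartNo=K: rows 2, 6, 11, 14 → Color = P56, P56, P56, P56 ✓
PartNo=Q: rows 3, 4, 5, 10 → Color = P33, P33, P33, P33 ✓
PartNo=J: rows 12, 13, 15 → Color = P71, P71, P71 ✓
Every PartNo value is associated with a single Color value, so PartNo → Color holds.

Yes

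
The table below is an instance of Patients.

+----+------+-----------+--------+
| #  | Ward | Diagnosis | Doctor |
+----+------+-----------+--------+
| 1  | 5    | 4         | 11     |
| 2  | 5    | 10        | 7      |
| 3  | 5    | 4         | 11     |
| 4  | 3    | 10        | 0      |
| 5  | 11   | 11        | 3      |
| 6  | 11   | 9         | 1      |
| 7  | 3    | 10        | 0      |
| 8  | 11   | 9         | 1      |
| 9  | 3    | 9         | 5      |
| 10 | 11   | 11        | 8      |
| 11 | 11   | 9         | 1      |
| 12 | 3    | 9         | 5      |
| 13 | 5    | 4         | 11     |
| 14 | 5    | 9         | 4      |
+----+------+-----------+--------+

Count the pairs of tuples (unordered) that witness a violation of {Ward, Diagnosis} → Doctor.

1

(Ward=5, Diagnosis=4): all 3 rows agree on Doctor — 0 pairs.
(Ward=3, Diagnosis=10): all 2 rows agree on Doctor — 0 pairs.
(Ward=11, Diagnosis=11): violating pairs (5,10) — 1 pair.
(Ward=11, Diagnosis=9): all 3 rows agree on Doctor — 0 pairs.
(Ward=3, Diagnosis=9): all 2 rows agree on Doctor — 0 pairs.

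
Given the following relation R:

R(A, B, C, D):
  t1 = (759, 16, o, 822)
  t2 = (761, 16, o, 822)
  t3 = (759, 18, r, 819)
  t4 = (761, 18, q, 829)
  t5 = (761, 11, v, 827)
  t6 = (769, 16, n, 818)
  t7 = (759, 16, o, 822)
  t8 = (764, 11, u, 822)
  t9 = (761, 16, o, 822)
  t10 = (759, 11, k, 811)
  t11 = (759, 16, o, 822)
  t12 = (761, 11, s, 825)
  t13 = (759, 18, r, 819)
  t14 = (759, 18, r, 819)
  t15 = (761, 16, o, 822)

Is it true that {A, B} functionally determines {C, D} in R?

No

(A=759, B=16): rows 1, 7, 11 → {C,D} = (o, 822), (o, 822), (o, 822) ✓
(A=761, B=16): rows 2, 9, 15 → {C,D} = (o, 822), (o, 822), (o, 822) ✓
(A=759, B=18): rows 3, 13, 14 → {C,D} = (r, 819), (r, 819), (r, 819) ✓
(A=761, B=18): row 4 → {C,D} = (q, 829) ✓
(A=761, B=11): rows 5, 12 → {C,D} takes values {(v, 827), (s, 825)} — violation
(A=769, B=16): row 6 → {C,D} = (n, 818) ✓
(A=764, B=11): row 8 → {C,D} = (u, 822) ✓
(A=759, B=11): row 10 → {C,D} = (k, 811) ✓
Two rows agree on {A, B} but differ on {C, D}, so {A, B} → {C, D} does not hold.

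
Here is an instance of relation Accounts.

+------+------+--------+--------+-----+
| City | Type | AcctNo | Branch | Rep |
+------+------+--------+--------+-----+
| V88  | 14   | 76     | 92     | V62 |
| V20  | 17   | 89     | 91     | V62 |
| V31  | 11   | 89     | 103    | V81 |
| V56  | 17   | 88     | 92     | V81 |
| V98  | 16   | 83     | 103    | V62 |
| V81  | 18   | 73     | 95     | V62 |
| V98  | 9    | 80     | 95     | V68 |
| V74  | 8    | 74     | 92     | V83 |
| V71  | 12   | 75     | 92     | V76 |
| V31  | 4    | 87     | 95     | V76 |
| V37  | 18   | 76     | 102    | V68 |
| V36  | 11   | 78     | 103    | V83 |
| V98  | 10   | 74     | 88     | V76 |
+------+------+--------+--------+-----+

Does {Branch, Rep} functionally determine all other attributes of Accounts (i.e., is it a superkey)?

Yes

All 13 rows have distinct {Branch, Rep} values, so {Branch, Rep} → (all attributes) holds and {Branch, Rep} is a superkey.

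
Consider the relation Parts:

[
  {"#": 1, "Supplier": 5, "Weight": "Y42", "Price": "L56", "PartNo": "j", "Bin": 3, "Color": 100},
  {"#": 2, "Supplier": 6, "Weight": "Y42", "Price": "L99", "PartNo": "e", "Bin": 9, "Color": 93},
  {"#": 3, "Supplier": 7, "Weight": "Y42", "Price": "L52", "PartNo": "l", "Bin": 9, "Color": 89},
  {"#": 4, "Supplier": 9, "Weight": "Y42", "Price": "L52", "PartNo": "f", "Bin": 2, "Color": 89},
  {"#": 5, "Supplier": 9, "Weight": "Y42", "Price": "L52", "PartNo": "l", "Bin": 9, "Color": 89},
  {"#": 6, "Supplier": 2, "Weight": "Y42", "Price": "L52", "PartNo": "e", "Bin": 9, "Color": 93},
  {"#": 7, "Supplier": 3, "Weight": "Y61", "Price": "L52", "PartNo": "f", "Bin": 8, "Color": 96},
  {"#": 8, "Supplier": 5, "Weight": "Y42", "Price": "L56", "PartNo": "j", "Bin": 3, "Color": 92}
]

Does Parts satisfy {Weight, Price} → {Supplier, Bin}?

(Weight=Y42, Price=L56): rows 1, 8 → {Supplier,Bin} = (5, 3), (5, 3) ✓
(Weight=Y42, Price=L99): row 2 → {Supplier,Bin} = (6, 9) ✓
(Weight=Y42, Price=L52): rows 3, 4, 5, 6 → {Supplier,Bin} takes values {(7, 9), (9, 2), (9, 9), (2, 9)} — violation
(Weight=Y61, Price=L52): row 7 → {Supplier,Bin} = (3, 8) ✓
Two rows agree on {Weight, Price} but differ on {Supplier, Bin}, so {Weight, Price} → {Supplier, Bin} does not hold.

No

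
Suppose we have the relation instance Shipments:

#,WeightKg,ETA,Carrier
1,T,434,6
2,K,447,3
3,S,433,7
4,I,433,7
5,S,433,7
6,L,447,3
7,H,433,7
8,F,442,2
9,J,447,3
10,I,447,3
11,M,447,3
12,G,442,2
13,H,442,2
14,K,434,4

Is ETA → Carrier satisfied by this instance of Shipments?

ETA=434: rows 1, 14 → Carrier takes values {6, 4} — violation
ETA=447: rows 2, 6, 9, 10, 11 → Carrier = 3, 3, 3, 3, 3 ✓
ETA=433: rows 3, 4, 5, 7 → Carrier = 7, 7, 7, 7 ✓
ETA=442: rows 8, 12, 13 → Carrier = 2, 2, 2 ✓
Two rows agree on ETA but differ on Carrier, so ETA → Carrier does not hold.

No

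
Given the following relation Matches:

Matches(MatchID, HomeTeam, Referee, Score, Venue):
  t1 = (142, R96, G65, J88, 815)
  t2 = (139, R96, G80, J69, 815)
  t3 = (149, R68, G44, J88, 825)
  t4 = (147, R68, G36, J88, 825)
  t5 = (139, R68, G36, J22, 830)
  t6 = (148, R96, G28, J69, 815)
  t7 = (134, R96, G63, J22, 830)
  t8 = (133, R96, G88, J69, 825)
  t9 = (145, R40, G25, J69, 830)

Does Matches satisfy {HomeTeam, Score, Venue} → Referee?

(HomeTeam=R96, Score=J88, Venue=815): row 1 → Referee = G65 ✓
(HomeTeam=R96, Score=J69, Venue=815): rows 2, 6 → Referee takes values {G80, G28} — violation
(HomeTeam=R68, Score=J88, Venue=825): rows 3, 4 → Referee takes values {G44, G36} — violation
(HomeTeam=R68, Score=J22, Venue=830): row 5 → Referee = G36 ✓
(HomeTeam=R96, Score=J22, Venue=830): row 7 → Referee = G63 ✓
(HomeTeam=R96, Score=J69, Venue=825): row 8 → Referee = G88 ✓
(HomeTeam=R40, Score=J69, Venue=830): row 9 → Referee = G25 ✓
Two rows agree on {HomeTeam, Score, Venue} but differ on Referee, so {HomeTeam, Score, Venue} → Referee does not hold.

No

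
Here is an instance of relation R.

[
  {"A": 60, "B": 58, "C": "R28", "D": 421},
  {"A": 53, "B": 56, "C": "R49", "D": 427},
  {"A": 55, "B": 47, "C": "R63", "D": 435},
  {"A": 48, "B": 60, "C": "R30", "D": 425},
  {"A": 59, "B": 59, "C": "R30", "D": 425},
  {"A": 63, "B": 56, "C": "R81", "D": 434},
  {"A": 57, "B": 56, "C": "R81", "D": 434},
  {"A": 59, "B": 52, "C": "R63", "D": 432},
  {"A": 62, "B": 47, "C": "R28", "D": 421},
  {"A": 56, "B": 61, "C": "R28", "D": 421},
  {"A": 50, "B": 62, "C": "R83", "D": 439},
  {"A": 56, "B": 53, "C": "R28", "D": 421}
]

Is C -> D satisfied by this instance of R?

C=R28: 4 rows → D = 421, 421, 421, 421 ✓
C=R49: 1 row → D = 427 ✓
C=R63: 2 rows → D takes values {435, 432} — violation
C=R30: 2 rows → D = 425, 425 ✓
C=R81: 2 rows → D = 434, 434 ✓
C=R83: 1 row → D = 439 ✓
Two rows agree on C but differ on D, so C -> D does not hold.

No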